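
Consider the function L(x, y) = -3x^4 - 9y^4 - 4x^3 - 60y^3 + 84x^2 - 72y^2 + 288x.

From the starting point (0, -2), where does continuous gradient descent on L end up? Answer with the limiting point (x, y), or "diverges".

(-2, -1)

L is separable, so gradient descent decouples: x follows -∂L/∂x, y follows -∂L/∂y.
∂L/∂x = -12(x - 4)(x + 2)(x + 3); at x=0 this is 288, so x decreases.
∂L/∂y = -36y(y + 1)(y + 4); at y=-2 this is -144, so y increases.
x converges to its nearest critical value -2 (a local min of the x-part); y converges to -1. The iterate converges to (-2, -1).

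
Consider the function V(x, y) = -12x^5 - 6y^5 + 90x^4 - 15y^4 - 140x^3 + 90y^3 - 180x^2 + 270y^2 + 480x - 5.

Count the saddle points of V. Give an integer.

V separates as a function of x plus a function of y, so ∇V=0 decouples.
∂V/∂x = -60(x - 4)(x - 2)(x - 1)(x + 1) = 0 at x ∈ {-1, 1, 2, 4}; ∂V/∂y = -30y(y - 3)(y + 2)(y + 3) = 0 at y ∈ {-3, -2, 0, 3}.
The Hessian is diagonal: diag(V_xx, V_yy). Second derivatives: V_xx(-1)=1800, V_xx(1)=-360, V_xx(2)=360, V_xx(4)=-1800; V_yy(-3)=540, V_yy(-2)=-300, V_yy(0)=540, V_yy(3)=-2700.
Saddle points occur where the two diagonal entries have opposite signs: (-1, -2), (-1, 3), (1, -3), (1, 0), (2, -2), (2, 3), (4, -3), (4, 0). Count: 8.

8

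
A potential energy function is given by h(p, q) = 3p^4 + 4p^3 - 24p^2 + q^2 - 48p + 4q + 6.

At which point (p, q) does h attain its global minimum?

(2, -2)

h(p,q) separates as A(p) + B(q) + 6, so its minimum is min A + min B + 6.
A'(p) = 12(p - 2)(p + 1)(p + 2) vanishes at p ∈ {-2, -1, 2}; B'(q) = 2q + 4 vanishes at q ∈ {-2}.
Local minima of A (where A''>0): A(-2)=16, A(2)=-112. Local minima of B: B(-2)=-4.
So the global minimum of h is A(2) + B(-2) + 6 = -112 − 4 + 6 = -110, attained at (2, -2).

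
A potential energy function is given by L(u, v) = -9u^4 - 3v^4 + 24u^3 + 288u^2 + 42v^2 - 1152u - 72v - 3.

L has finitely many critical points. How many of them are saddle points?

4

L separates as a function of u plus a function of v, so ∇L=0 decouples.
∂L/∂u = -36(u - 4)(u - 2)(u + 4) = 0 at u ∈ {-4, 2, 4}; ∂L/∂v = -12(v - 2)(v - 1)(v + 3) = 0 at v ∈ {-3, 1, 2}.
The Hessian is diagonal: diag(L_uu, L_vv). Second derivatives: L_uu(-4)=-1728, L_uu(2)=432, L_uu(4)=-576; L_vv(-3)=-240, L_vv(1)=48, L_vv(2)=-60.
Saddle points occur where the two diagonal entries have opposite signs: (-4, 1), (2, -3), (2, 2), (4, 1). Count: 4.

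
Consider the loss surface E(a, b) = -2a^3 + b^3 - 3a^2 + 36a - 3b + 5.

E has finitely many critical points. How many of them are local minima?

1

E separates as a function of a plus a function of b, so ∇E=0 decouples.
∂E/∂a = -6(a - 2)(a + 3) = 0 at a ∈ {-3, 2}; ∂E/∂b = 3(b - 1)(b + 1) = 0 at b ∈ {-1, 1}.
The Hessian is diagonal: diag(E_aa, E_bb). Second derivatives: E_aa(-3)=30, E_aa(2)=-30; E_bb(-1)=-6, E_bb(1)=6.
Local minima occur where both diagonal entries positive: (-3, 1). Count: 1.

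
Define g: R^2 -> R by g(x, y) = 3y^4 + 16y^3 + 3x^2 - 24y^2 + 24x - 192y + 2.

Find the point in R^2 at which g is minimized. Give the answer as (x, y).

(-4, 2)

g(x,y) separates as P(x) + Q(y) + 2, so its minimum is min P + min Q + 2.
P'(x) = 6x + 24 vanishes at x ∈ {-4}; Q'(y) = 12(y - 2)(y + 2)(y + 4) vanishes at y ∈ {-4, -2, 2}.
Local minima of P (where P''>0): P(-4)=-48. Local minima of Q: Q(-4)=128, Q(2)=-304.
So the global minimum of g is P(-4) + Q(2) + 2 = -48 − 304 + 2 = -350, attained at (-4, 2).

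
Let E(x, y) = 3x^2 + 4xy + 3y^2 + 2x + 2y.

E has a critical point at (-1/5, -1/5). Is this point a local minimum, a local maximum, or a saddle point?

The Hessian of E is constant: H = [[6, 4], [4, 6]].
det(H) = 6·6 − 4² = 20.
det(H) > 0 and tr(H) = 12 > 0, so H is positive definite and the point is a local minimum.

local minimum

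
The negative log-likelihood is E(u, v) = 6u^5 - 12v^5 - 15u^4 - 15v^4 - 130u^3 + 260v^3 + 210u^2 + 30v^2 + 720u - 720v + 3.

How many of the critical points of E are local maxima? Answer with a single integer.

E separates as a function of u plus a function of v, so ∇E=0 decouples.
∂E/∂u = 30(u - 4)(u - 2)(u + 1)(u + 3) = 0 at u ∈ {-3, -1, 2, 4}; ∂E/∂v = -60(v - 3)(v - 1)(v + 1)(v + 4) = 0 at v ∈ {-4, -1, 1, 3}.
The Hessian is diagonal: diag(E_uu, E_vv). Second derivatives: E_uu(-3)=-2100, E_uu(-1)=900, E_uu(2)=-900, E_uu(4)=2100; E_vv(-4)=6300, E_vv(-1)=-1440, E_vv(1)=1200, E_vv(3)=-3360.
Local maxima occur where both diagonal entries negative: (-3, -1), (-3, 3), (2, -1), (2, 3). Count: 4.

4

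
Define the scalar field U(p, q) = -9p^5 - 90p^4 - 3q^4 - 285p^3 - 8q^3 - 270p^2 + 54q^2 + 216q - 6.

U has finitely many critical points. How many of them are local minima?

2

U separates as a function of p plus a function of q, so ∇U=0 decouples.
∂U/∂p = -45p(p + 1)(p + 3)(p + 4) = 0 at p ∈ {-4, -3, -1, 0}; ∂U/∂q = -12(q - 3)(q + 2)(q + 3) = 0 at q ∈ {-3, -2, 3}.
The Hessian is diagonal: diag(U_pp, U_qq). Second derivatives: U_pp(-4)=540, U_pp(-3)=-270, U_pp(-1)=270, U_pp(0)=-540; U_qq(-3)=-72, U_qq(-2)=60, U_qq(3)=-360.
Local minima occur where both diagonal entries positive: (-4, -2), (-1, -2). Count: 2.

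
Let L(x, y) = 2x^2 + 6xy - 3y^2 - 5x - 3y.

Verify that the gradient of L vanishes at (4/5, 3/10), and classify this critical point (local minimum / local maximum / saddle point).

∇L = (4x + 6y - 5, 6x - 6y - 3); substituting (4/5, 3/10) gives ∇L = (0, 0), so (4/5, 3/10) is indeed a critical point.
The Hessian of L is constant: H = [[4, 6], [6, -6]].
det(H) = 4·(-6) − 6² = -60.
Since det(H) < 0, H is indefinite and the critical point is a saddle point.

saddle point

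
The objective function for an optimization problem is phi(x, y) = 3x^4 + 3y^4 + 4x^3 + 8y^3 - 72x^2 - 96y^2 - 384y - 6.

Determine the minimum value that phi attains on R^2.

phi(x,y) separates as P(x) + Q(y) − 6, so its minimum is min P + min Q − 6.
P'(x) = 12x(x - 3)(x + 4) vanishes at x ∈ {-4, 0, 3}; Q'(y) = 12(y - 4)(y + 2)(y + 4) vanishes at y ∈ {-4, -2, 4}.
Local minima of P (where P''>0): P(-4)=-640, P(3)=-297. Local minima of Q: Q(-4)=256, Q(4)=-1792.
So the global minimum of phi is P(-4) + Q(4) − 6 = -640 − 1792 − 6 = -2438, attained at (-4, 4).

-2438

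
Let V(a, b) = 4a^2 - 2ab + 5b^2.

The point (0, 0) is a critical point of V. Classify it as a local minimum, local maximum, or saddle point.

The Hessian of V is constant: H = [[8, -2], [-2, 10]].
det(H) = 8·10 − (-2)² = 76.
det(H) > 0 and tr(H) = 18 > 0, so H is positive definite and the point is a local minimum.

local minimum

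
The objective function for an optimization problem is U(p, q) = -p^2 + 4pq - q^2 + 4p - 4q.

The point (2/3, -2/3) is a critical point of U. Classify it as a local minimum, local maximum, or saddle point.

The Hessian of U is constant: H = [[-2, 4], [4, -2]].
det(H) = (-2)·(-2) − 4² = -12.
Since det(H) < 0, H is indefinite and the critical point is a saddle point.

saddle point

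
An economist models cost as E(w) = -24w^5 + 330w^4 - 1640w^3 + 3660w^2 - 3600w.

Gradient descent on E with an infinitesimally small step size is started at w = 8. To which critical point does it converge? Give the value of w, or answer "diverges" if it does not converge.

diverges

E'(w) = -120(w - 5)(w - 3)(w - 2)(w - 1), so E'(8) = -75600.
Gradient descent moves in the -E' direction, i.e. w is increasing.
There is no critical point above w=8, and E' keeps the same sign, so the iterate runs off to +∞.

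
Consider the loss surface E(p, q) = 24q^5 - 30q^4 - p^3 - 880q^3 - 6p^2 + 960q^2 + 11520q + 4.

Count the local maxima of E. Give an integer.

E separates as a function of p plus a function of q, so ∇E=0 decouples.
∂E/∂p = -3p(p + 4) = 0 at p ∈ {-4, 0}; ∂E/∂q = 120(q - 4)(q - 3)(q + 2)(q + 4) = 0 at q ∈ {-4, -2, 3, 4}.
The Hessian is diagonal: diag(E_pp, E_qq). Second derivatives: E_pp(-4)=12, E_pp(0)=-12; E_qq(-4)=-13440, E_qq(-2)=7200, E_qq(3)=-4200, E_qq(4)=5760.
Local maxima occur where both diagonal entries negative: (0, -4), (0, 3). Count: 2.

2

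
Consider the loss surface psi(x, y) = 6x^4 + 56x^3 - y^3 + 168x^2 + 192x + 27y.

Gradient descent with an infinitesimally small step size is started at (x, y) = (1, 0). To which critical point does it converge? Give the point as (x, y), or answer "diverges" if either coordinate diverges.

psi is separable, so gradient descent decouples: x follows -∂psi/∂x, y follows -∂psi/∂y.
∂psi/∂x = 24(x + 1)(x + 2)(x + 4); at x=1 this is 720, so x decreases.
∂psi/∂y = -3(y - 3)(y + 3); at y=0 this is 27, so y decreases.
x converges to its nearest critical value -1 (a local min of the x-part); y converges to -3. The iterate converges to (-1, -3).

(-1, -3)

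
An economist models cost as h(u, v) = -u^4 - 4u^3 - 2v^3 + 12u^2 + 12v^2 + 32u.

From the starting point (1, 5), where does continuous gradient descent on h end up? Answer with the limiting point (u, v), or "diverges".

diverges

h is separable, so gradient descent decouples: u follows -∂h/∂u, v follows -∂h/∂v.
∂h/∂u = -4(u - 2)(u + 1)(u + 4); at u=1 this is 40, so u decreases.
∂h/∂v = -6v(v - 4); at v=5 this is -30, so v increases.
The v-coordinate has no critical point in that direction and runs off to infinity.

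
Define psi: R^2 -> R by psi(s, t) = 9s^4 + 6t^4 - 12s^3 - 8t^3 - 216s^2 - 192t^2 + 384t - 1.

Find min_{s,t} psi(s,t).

-4481

psi(s,t) separates as P(s) + Q(t) − 1, so its minimum is min P + min Q − 1.
P'(s) = 36s(s - 4)(s + 3) vanishes at s ∈ {-3, 0, 4}; Q'(t) = 24(t - 4)(t - 1)(t + 4) vanishes at t ∈ {-4, 1, 4}.
Local minima of P (where P''>0): P(-3)=-891, P(4)=-1920. Local minima of Q: Q(-4)=-2560, Q(4)=-512.
So the global minimum of psi is P(4) + Q(-4) − 1 = -1920 − 2560 − 1 = -4481, attained at (4, -4).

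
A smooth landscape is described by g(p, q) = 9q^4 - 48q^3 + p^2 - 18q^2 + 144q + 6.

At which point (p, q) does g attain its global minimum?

(0, 4)

g(p,q) separates as A(p) + B(q) + 6, so its minimum is min A + min B + 6.
A'(p) = 2p vanishes at p ∈ {0}; B'(q) = 36(q - 4)(q - 1)(q + 1) vanishes at q ∈ {-1, 1, 4}.
Local minima of A (where A''>0): A(0)=0. Local minima of B: B(-1)=-105, B(4)=-480.
So the global minimum of g is A(0) + B(4) + 6 = 0 − 480 + 6 = -474, attained at (0, 4).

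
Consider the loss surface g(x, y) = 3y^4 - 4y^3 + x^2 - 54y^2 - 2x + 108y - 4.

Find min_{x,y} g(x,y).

-464

g(x,y) separates as P(x) + Q(y) − 4, so its minimum is min P + min Q − 4.
P'(x) = 2x - 2 vanishes at x ∈ {1}; Q'(y) = 12(y - 3)(y - 1)(y + 3) vanishes at y ∈ {-3, 1, 3}.
Local minima of P (where P''>0): P(1)=-1. Local minima of Q: Q(-3)=-459, Q(3)=-27.
So the global minimum of g is P(1) + Q(-3) − 4 = -1 − 459 − 4 = -464, attained at (1, -3).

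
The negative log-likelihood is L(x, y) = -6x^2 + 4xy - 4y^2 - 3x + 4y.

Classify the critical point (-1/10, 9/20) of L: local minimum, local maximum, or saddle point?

local maximum

The Hessian of L is constant: H = [[-12, 4], [4, -8]].
det(H) = (-12)·(-8) − 4² = 80.
det(H) > 0 and tr(H) = -20 < 0, so H is negative definite and the point is a local maximum.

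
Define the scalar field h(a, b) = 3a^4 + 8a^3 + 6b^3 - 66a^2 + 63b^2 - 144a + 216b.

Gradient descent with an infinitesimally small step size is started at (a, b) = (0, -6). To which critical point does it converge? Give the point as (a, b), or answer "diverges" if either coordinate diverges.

h is separable, so gradient descent decouples: a follows -∂h/∂a, b follows -∂h/∂b.
∂h/∂a = 12(a - 3)(a + 1)(a + 4); at a=0 this is -144, so a increases.
∂h/∂b = 18(b + 3)(b + 4); at b=-6 this is 108, so b decreases.
The b-coordinate has no critical point in that direction and runs off to infinity.

diverges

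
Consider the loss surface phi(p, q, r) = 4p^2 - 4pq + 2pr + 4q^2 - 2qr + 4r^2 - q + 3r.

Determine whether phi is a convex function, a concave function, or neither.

phi is quadratic, so its Hessian is the constant matrix H = [[8, -4, 2], [-4, 8, -2], [2, -2, 8]].
Leading principal minors: 8, 48, 352.
All positive ⇒ H ≻ 0 ⇒ convex.

convex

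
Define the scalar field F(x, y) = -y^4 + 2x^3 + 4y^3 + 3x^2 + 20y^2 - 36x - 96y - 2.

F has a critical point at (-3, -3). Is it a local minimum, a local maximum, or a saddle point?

The mixed partial ∂²F/∂x∂y is 0, so the Hessian at any point is diag(F_xx, F_yy) = diag(6(2x + 1), 4(-3y^2 + 6y + 10)).
At (-3, -3): H = diag(-30, -140).
Both eigenvalues are negative, so H is negative definite: a local maximum.

local maximum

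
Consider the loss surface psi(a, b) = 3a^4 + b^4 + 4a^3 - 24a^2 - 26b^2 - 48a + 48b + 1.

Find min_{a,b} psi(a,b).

psi(a,b) separates as P(a) + Q(b) + 1, so its minimum is min P + min Q + 1.
P'(a) = 12(a - 2)(a + 1)(a + 2) vanishes at a ∈ {-2, -1, 2}; Q'(b) = 4(b - 3)(b - 1)(b + 4) vanishes at b ∈ {-4, 1, 3}.
Local minima of P (where P''>0): P(-2)=16, P(2)=-112. Local minima of Q: Q(-4)=-352, Q(3)=-9.
So the global minimum of psi is P(2) + Q(-4) + 1 = -112 − 352 + 1 = -463, attained at (2, -4).

-463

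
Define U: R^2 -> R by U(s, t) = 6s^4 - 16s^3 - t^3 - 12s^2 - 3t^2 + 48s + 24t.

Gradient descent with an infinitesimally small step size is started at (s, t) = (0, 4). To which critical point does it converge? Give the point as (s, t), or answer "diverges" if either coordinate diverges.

U is separable, so gradient descent decouples: s follows -∂U/∂s, t follows -∂U/∂t.
∂U/∂s = 24(s - 2)(s - 1)(s + 1); at s=0 this is 48, so s decreases.
∂U/∂t = -3(t - 2)(t + 4); at t=4 this is -48, so t increases.
The t-coordinate has no critical point in that direction and runs off to infinity.

diverges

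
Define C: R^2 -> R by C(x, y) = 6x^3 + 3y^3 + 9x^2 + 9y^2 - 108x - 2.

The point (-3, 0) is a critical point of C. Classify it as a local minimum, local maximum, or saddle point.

The mixed partial ∂²C/∂x∂y is 0, so the Hessian at any point is diag(C_xx, C_yy) = diag(18(2x + 1), 18(y + 1)).
At (-3, 0): H = diag(-90, 18).
The eigenvalues have opposite signs, so H is indefinite: a saddle point.

saddle point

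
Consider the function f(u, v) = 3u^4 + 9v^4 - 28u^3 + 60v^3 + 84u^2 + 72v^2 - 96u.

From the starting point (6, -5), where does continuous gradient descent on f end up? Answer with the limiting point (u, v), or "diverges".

(4, -4)

f is separable, so gradient descent decouples: u follows -∂f/∂u, v follows -∂f/∂v.
∂f/∂u = 12(u - 4)(u - 2)(u - 1); at u=6 this is 480, so u decreases.
∂f/∂v = 36v(v + 1)(v + 4); at v=-5 this is -720, so v increases.
u converges to its nearest critical value 4 (a local min of the u-part); v converges to -4. The iterate converges to (4, -4).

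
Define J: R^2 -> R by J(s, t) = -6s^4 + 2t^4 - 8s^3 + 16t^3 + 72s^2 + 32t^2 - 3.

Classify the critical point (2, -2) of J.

The mixed partial ∂²J/∂s∂t is 0, so the Hessian at any point is diag(J_ss, J_tt) = diag(24(-3s^2 - 2s + 6), 8(3t^2 + 12t + 8)).
At (2, -2): H = diag(-240, -32).
Both eigenvalues are negative, so H is negative definite: a local maximum.

local maximum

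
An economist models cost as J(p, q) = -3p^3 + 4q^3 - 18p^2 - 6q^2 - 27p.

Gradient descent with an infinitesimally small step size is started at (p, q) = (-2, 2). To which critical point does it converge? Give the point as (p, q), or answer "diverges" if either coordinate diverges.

J is separable, so gradient descent decouples: p follows -∂J/∂p, q follows -∂J/∂q.
∂J/∂p = -9(p + 1)(p + 3); at p=-2 this is 9, so p decreases.
∂J/∂q = 12q(q - 1); at q=2 this is 24, so q decreases.
p converges to its nearest critical value -3 (a local min of the p-part); q converges to 1. The iterate converges to (-3, 1).

(-3, 1)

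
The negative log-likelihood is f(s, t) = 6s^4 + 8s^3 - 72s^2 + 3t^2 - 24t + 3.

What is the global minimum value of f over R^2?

f(s,t) separates as P(s) + Q(t) + 3, so its minimum is min P + min Q + 3.
P'(s) = 24s(s - 2)(s + 3) vanishes at s ∈ {-3, 0, 2}; Q'(t) = 6(t - 4) vanishes at t ∈ {4}.
Local minima of P (where P''>0): P(-3)=-378, P(2)=-128. Local minima of Q: Q(4)=-48.
So the global minimum of f is P(-3) + Q(4) + 3 = -378 − 48 + 3 = -423, attained at (-3, 4).

-423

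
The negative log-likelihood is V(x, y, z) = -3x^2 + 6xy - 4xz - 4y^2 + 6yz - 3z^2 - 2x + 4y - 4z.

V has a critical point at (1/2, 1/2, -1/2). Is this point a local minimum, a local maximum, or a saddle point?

The Hessian is constant: H = [[-6, 6, -4], [6, -8, 6], [-4, 6, -6]].
Leading principal minors: Δ₁ = -6, Δ₂ = 12, Δ₃ = -16.
The minors alternate sign starting negative (−, +, −), so H is negative definite: a local maximum.

local maximum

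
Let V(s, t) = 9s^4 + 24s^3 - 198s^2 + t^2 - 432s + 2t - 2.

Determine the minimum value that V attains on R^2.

-1704

V(s,t) separates as P(s) + Q(t) − 2, so its minimum is min P + min Q − 2.
P'(s) = 36(s - 3)(s + 1)(s + 4) vanishes at s ∈ {-4, -1, 3}; Q'(t) = 2(t + 1) vanishes at t ∈ {-1}.
Local minima of P (where P''>0): P(-4)=-672, P(3)=-1701. Local minima of Q: Q(-1)=-1.
So the global minimum of V is P(3) + Q(-1) − 2 = -1701 − 1 − 2 = -1704, attained at (3, -1).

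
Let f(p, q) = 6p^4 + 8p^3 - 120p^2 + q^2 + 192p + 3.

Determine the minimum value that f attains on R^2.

f(p,q) separates as A(p) + B(q) + 3, so its minimum is min A + min B + 3.
A'(p) = 24(p - 2)(p - 1)(p + 4) vanishes at p ∈ {-4, 1, 2}; B'(q) = 2q vanishes at q ∈ {0}.
Local minima of A (where A''>0): A(-4)=-1664, A(2)=64. Local minima of B: B(0)=0.
So the global minimum of f is A(-4) + B(0) + 3 = -1664 + 0 + 3 = -1661, attained at (-4, 0).

-1661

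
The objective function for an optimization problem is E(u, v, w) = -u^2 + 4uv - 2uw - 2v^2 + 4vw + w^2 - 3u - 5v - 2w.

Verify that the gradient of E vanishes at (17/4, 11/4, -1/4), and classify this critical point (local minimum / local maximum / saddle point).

saddle point

∇E = (-2u + 4v - 2w - 3, 4u - 4v + 4w - 5, -2u + 4v + 2w - 2); substituting (17/4, 11/4, -1/4) gives ∇E = (0, 0, 0), so (17/4, 11/4, -1/4) is indeed a critical point.
The Hessian is constant: H = [[-2, 4, -2], [4, -4, 4], [-2, 4, 2]].
Leading principal minors: Δ₁ = -2, Δ₂ = -8, Δ₃ = -32.
The minors fit neither the all-positive nor the alternating-sign pattern, so H is indefinite: a saddle point.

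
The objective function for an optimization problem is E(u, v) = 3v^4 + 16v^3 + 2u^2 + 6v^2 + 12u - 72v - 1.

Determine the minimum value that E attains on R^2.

-66

E(u,v) separates as P(u) + Q(v) − 1, so its minimum is min P + min Q − 1.
P'(u) = 4u + 12 vanishes at u ∈ {-3}; Q'(v) = 12(v - 1)(v + 2)(v + 3) vanishes at v ∈ {-3, -2, 1}.
Local minima of P (where P''>0): P(-3)=-18. Local minima of Q: Q(-3)=81, Q(1)=-47.
So the global minimum of E is P(-3) + Q(1) − 1 = -18 − 47 − 1 = -66, attained at (-3, 1).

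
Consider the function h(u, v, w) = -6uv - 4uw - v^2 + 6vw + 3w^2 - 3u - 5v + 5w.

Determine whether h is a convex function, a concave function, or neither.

h is quadratic, so its Hessian is the constant matrix H = [[0, -6, -4], [-6, -2, 6], [-4, 6, 6]].
Leading principal minors: 0, -36, 104.
Neither pattern holds ⇒ H is indefinite ⇒ neither convex nor concave.

neither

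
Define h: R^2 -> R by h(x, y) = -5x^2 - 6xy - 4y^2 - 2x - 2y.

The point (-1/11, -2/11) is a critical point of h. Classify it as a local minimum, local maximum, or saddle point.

The Hessian of h is constant: H = [[-10, -6], [-6, -8]].
det(H) = (-10)·(-8) − (-6)² = 44.
det(H) > 0 and tr(H) = -18 < 0, so H is negative definite and the point is a local maximum.

local maximum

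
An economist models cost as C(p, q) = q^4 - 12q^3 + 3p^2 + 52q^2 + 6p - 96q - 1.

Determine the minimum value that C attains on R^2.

-68

C(p,q) separates as A(p) + B(q) − 1, so its minimum is min A + min B − 1.
A'(p) = 6p + 6 vanishes at p ∈ {-1}; B'(q) = 4(q - 4)(q - 3)(q - 2) vanishes at q ∈ {2, 3, 4}.
Local minima of A (where A''>0): A(-1)=-3. Local minima of B: B(2)=-64, B(4)=-64.
So the global minimum of C is A(-1) + B(2) − 1 = -3 − 64 − 1 = -68, attained at (-1, 2).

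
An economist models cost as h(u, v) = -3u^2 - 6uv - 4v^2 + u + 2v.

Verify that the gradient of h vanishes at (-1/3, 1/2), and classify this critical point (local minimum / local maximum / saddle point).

local maximum

∇h = (-6u - 6v + 1, -6u - 8v + 2); substituting (-1/3, 1/2) gives ∇h = (0, 0), so (-1/3, 1/2) is indeed a critical point.
The Hessian of h is constant: H = [[-6, -6], [-6, -8]].
det(H) = (-6)·(-8) − (-6)² = 12.
det(H) > 0 and tr(H) = -14 < 0, so H is negative definite and the point is a local maximum.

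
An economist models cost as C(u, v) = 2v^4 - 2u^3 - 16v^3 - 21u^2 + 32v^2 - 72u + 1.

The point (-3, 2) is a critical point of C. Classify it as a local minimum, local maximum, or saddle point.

The mixed partial ∂²C/∂u∂v is 0, so the Hessian at any point is diag(C_uu, C_vv) = diag(-6(2u + 7), 8(3v^2 - 12v + 8)).
At (-3, 2): H = diag(-6, -32).
Both eigenvalues are negative, so H is negative definite: a local maximum.

local maximum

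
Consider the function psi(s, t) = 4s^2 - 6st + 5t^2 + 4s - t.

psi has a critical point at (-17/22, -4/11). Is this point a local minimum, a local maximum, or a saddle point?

The Hessian of psi is constant: H = [[8, -6], [-6, 10]].
det(H) = 8·10 − (-6)² = 44.
det(H) > 0 and tr(H) = 18 > 0, so H is positive definite and the point is a local minimum.

local minimum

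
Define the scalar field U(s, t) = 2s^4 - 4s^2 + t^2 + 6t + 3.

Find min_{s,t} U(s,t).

-8

U(s,t) separates as P(s) + Q(t) + 3, so its minimum is min P + min Q + 3.
P'(s) = 8s(s - 1)(s + 1) vanishes at s ∈ {-1, 0, 1}; Q'(t) = 2(t + 3) vanishes at t ∈ {-3}.
Local minima of P (where P''>0): P(-1)=-2, P(1)=-2. Local minima of Q: Q(-3)=-9.
So the global minimum of U is P(-1) + Q(-3) + 3 = -2 − 9 + 3 = -8, attained at (-1, -3).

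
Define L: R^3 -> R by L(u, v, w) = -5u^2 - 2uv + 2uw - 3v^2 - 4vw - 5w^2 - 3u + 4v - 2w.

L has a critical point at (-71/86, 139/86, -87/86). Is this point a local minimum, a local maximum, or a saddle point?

The Hessian is constant: H = [[-10, -2, 2], [-2, -6, -4], [2, -4, -10]].
Leading principal minors: Δ₁ = -10, Δ₂ = 56, Δ₃ = -344.
The minors alternate sign starting negative (−, +, −), so H is negative definite: a local maximum.

local maximum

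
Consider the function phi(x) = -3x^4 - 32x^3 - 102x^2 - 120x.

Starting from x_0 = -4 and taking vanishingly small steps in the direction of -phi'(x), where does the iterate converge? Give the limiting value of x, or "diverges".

phi'(x) = -12(x + 1)(x + 2)(x + 5), so phi'(-4) = -72.
Gradient descent moves in the -phi' direction, i.e. x is increasing.
The nearest critical point in that direction is x = -2, where phi'' = 36 > 0 (a local minimum). The iterate converges there.

-2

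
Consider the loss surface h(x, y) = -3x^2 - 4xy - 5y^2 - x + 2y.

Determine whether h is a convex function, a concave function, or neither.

h is quadratic, so its Hessian is the constant matrix H = [[-6, -4], [-4, -10]].
det(H) = 44, tr(H) = -16.
det(H) > 0 and tr(H) < 0, so H is negative definite everywhere: concave.

concave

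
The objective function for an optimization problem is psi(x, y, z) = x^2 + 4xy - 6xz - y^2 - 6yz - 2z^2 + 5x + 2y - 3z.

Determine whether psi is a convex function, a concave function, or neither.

neither

psi is quadratic, so its Hessian is the constant matrix H = [[2, 4, -6], [4, -2, -6], [-6, -6, -4]].
Leading principal minors: 2, -20, 368.
Neither pattern holds ⇒ H is indefinite ⇒ neither convex nor concave.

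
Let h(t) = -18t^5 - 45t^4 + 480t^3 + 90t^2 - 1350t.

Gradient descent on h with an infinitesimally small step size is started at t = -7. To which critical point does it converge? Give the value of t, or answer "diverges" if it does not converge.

h'(t) = -90(t - 3)(t - 1)(t + 1)(t + 5), so h'(-7) = -86400.
Gradient descent moves in the -h' direction, i.e. t is increasing.
The nearest critical point in that direction is t = -5, where h'' = 17280 > 0 (a local minimum). The iterate converges there.

-5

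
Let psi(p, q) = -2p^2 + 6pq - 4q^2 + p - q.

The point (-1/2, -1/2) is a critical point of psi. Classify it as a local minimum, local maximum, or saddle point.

saddle point

The Hessian of psi is constant: H = [[-4, 6], [6, -8]].
det(H) = (-4)·(-8) − 6² = -4.
Since det(H) < 0, H is indefinite and the critical point is a saddle point.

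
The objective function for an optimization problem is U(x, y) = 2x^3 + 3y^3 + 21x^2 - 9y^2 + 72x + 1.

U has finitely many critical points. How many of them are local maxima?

1

U separates as a function of x plus a function of y, so ∇U=0 decouples.
∂U/∂x = 6(x + 3)(x + 4) = 0 at x ∈ {-4, -3}; ∂U/∂y = 9y(y - 2) = 0 at y ∈ {0, 2}.
The Hessian is diagonal: diag(U_xx, U_yy). Second derivatives: U_xx(-4)=-6, U_xx(-3)=6; U_yy(0)=-18, U_yy(2)=18.
Local maxima occur where both diagonal entries negative: (-4, 0). Count: 1.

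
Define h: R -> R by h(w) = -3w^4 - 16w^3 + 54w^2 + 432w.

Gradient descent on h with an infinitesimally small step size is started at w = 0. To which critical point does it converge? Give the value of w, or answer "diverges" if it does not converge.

-3

h'(w) = -12(w - 3)(w + 3)(w + 4), so h'(0) = 432.
Gradient descent moves in the -h' direction, i.e. w is decreasing.
The nearest critical point in that direction is w = -3, where h'' = 72 > 0 (a local minimum). The iterate converges there.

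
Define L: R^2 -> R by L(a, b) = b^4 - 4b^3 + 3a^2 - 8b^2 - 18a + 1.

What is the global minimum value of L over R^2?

L(a,b) separates as P(a) + Q(b) + 1, so its minimum is min P + min Q + 1.
P'(a) = 6a - 18 vanishes at a ∈ {3}; Q'(b) = 4b(b - 4)(b + 1) vanishes at b ∈ {-1, 0, 4}.
Local minima of P (where P''>0): P(3)=-27. Local minima of Q: Q(-1)=-3, Q(4)=-128.
So the global minimum of L is P(3) + Q(4) + 1 = -27 − 128 + 1 = -154, attained at (3, 4).

-154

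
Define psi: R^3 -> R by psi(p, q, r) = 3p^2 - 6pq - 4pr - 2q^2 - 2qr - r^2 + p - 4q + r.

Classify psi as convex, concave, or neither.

psi is quadratic, so its Hessian is the constant matrix H = [[6, -6, -4], [-6, -4, -2], [-4, -2, -2]].
Leading principal minors: 6, -60, 64.
Neither pattern holds ⇒ H is indefinite ⇒ neither convex nor concave.

neither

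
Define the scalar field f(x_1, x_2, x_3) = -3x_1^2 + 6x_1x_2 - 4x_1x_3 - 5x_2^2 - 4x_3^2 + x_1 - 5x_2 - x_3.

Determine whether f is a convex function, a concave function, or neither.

concave

f is quadratic, so its Hessian is the constant matrix H = [[-6, 6, -4], [6, -10, 0], [-4, 0, -8]].
Leading principal minors: -6, 24, -32.
Signs alternate −, +, − ⇒ H ≺ 0 ⇒ concave.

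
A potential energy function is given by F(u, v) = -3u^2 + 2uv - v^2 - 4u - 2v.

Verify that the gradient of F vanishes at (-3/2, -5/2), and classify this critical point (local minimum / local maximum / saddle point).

local maximum

∇F = (-6u + 2v - 4, 2u - 2v - 2); substituting (-3/2, -5/2) gives ∇F = (0, 0), so (-3/2, -5/2) is indeed a critical point.
The Hessian of F is constant: H = [[-6, 2], [2, -2]].
det(H) = (-6)·(-2) − 2² = 8.
det(H) > 0 and tr(H) = -8 < 0, so H is negative definite and the point is a local maximum.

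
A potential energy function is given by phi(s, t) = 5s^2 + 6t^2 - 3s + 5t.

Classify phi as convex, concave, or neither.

phi is quadratic, so its Hessian is the constant matrix H = [[10, 0], [0, 12]].
det(H) = 120, tr(H) = 22.
det(H) > 0 and tr(H) > 0, so H is positive definite everywhere: convex.

convex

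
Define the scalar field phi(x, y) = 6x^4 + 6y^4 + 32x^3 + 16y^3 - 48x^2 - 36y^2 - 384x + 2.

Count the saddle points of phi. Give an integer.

phi separates as a function of x plus a function of y, so ∇phi=0 decouples.
∂phi/∂x = 24(x - 2)(x + 2)(x + 4) = 0 at x ∈ {-4, -2, 2}; ∂phi/∂y = 24y(y - 1)(y + 3) = 0 at y ∈ {-3, 0, 1}.
The Hessian is diagonal: diag(phi_xx, phi_yy). Second derivatives: phi_xx(-4)=288, phi_xx(-2)=-192, phi_xx(2)=576; phi_yy(-3)=288, phi_yy(0)=-72, phi_yy(1)=96.
Saddle points occur where the two diagonal entries have opposite signs: (-4, 0), (-2, -3), (-2, 1), (2, 0). Count: 4.

4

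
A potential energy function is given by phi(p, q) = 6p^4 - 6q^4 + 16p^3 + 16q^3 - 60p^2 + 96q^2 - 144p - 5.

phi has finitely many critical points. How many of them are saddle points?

phi separates as a function of p plus a function of q, so ∇phi=0 decouples.
∂phi/∂p = 24(p - 2)(p + 1)(p + 3) = 0 at p ∈ {-3, -1, 2}; ∂phi/∂q = -24q(q - 4)(q + 2) = 0 at q ∈ {-2, 0, 4}.
The Hessian is diagonal: diag(phi_pp, phi_qq). Second derivatives: phi_pp(-3)=240, phi_pp(-1)=-144, phi_pp(2)=360; phi_qq(-2)=-288, phi_qq(0)=192, phi_qq(4)=-576.
Saddle points occur where the two diagonal entries have opposite signs: (-3, -2), (-3, 4), (-1, 0), (2, -2), (2, 4). Count: 5.

5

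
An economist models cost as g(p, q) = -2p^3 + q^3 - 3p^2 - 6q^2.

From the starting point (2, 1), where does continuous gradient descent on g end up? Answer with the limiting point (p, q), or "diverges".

g is separable, so gradient descent decouples: p follows -∂g/∂p, q follows -∂g/∂q.
∂g/∂p = -6p(p + 1); at p=2 this is -36, so p increases.
∂g/∂q = 3q(q - 4); at q=1 this is -9, so q increases.
The p-coordinate has no critical point in that direction and runs off to infinity.

diverges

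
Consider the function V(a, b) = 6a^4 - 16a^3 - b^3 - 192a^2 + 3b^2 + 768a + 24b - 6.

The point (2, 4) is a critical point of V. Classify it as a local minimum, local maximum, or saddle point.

The mixed partial ∂²V/∂a∂b is 0, so the Hessian at any point is diag(V_aa, V_bb) = diag(24(3a^2 - 4a - 16), 6(-b + 1)).
At (2, 4): H = diag(-288, -18).
Both eigenvalues are negative, so H is negative definite: a local maximum.

local maximum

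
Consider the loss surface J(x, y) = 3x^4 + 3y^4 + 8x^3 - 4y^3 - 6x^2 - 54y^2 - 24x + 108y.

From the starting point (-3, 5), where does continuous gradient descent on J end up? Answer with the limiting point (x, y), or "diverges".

(-2, 3)

J is separable, so gradient descent decouples: x follows -∂J/∂x, y follows -∂J/∂y.
∂J/∂x = 12(x - 1)(x + 1)(x + 2); at x=-3 this is -96, so x increases.
∂J/∂y = 12(y - 3)(y - 1)(y + 3); at y=5 this is 768, so y decreases.
x converges to its nearest critical value -2 (a local min of the x-part); y converges to 3. The iterate converges to (-2, 3).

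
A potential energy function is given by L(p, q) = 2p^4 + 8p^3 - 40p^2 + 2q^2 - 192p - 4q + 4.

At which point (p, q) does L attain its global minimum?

(3, 1)

L(p,q) separates as A(p) + B(q) + 4, so its minimum is min A + min B + 4.
A'(p) = 8(p - 3)(p + 2)(p + 4) vanishes at p ∈ {-4, -2, 3}; B'(q) = 4q - 4 vanishes at q ∈ {1}.
Local minima of A (where A''>0): A(-4)=128, A(3)=-558. Local minima of B: B(1)=-2.
So the global minimum of L is A(3) + B(1) + 4 = -558 − 2 + 4 = -556, attained at (3, 1).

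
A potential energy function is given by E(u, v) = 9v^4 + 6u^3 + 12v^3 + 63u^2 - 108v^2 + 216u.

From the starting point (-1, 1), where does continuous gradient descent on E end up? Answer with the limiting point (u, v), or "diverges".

(-3, 2)

E is separable, so gradient descent decouples: u follows -∂E/∂u, v follows -∂E/∂v.
∂E/∂u = 18(u + 3)(u + 4); at u=-1 this is 108, so u decreases.
∂E/∂v = 36v(v - 2)(v + 3); at v=1 this is -144, so v increases.
u converges to its nearest critical value -3 (a local min of the u-part); v converges to 2. The iterate converges to (-3, 2).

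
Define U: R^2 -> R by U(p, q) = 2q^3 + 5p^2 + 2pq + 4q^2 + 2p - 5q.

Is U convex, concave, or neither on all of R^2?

neither

The term 2q^3 is cubic, so the Hessian is not constant.
∂²U/∂q² = 12q + 8, which takes both signs as q varies (negative for sufficiently negative q). A diagonal entry of the Hessian changing sign means the Hessian is neither positive- nor negative-semidefinite on all of R^2.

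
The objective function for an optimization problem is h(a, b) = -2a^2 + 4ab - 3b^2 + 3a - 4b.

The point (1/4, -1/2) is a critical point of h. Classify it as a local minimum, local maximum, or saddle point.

local maximum

The Hessian of h is constant: H = [[-4, 4], [4, -6]].
det(H) = (-4)·(-6) − 4² = 8.
det(H) > 0 and tr(H) = -10 < 0, so H is negative definite and the point is a local maximum.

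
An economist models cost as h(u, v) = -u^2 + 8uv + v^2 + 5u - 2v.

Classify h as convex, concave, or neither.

neither

h is quadratic, so its Hessian is the constant matrix H = [[-2, 8], [8, 2]].
det(H) = -68, tr(H) = 0.
det(H) < 0, so H is indefinite: neither convex nor concave.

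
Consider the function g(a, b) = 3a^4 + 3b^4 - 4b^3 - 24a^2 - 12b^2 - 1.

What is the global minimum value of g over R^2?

-81

g(a,b) separates as P(a) + Q(b) − 1, so its minimum is min P + min Q − 1.
P'(a) = 12a(a - 2)(a + 2) vanishes at a ∈ {-2, 0, 2}; Q'(b) = 12b(b - 2)(b + 1) vanishes at b ∈ {-1, 0, 2}.
Local minima of P (where P''>0): P(-2)=-48, P(2)=-48. Local minima of Q: Q(-1)=-5, Q(2)=-32.
So the global minimum of g is P(-2) + Q(2) − 1 = -48 − 32 − 1 = -81, attained at (-2, 2).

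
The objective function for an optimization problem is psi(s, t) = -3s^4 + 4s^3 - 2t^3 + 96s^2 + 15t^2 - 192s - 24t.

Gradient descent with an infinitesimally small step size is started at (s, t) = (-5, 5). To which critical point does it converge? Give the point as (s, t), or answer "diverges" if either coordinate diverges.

psi is separable, so gradient descent decouples: s follows -∂psi/∂s, t follows -∂psi/∂t.
∂psi/∂s = -12(s - 4)(s - 1)(s + 4); at s=-5 this is 648, so s decreases.
∂psi/∂t = -6(t - 4)(t - 1); at t=5 this is -24, so t increases.
The s-coordinate has no critical point in that direction and runs off to infinity.

diverges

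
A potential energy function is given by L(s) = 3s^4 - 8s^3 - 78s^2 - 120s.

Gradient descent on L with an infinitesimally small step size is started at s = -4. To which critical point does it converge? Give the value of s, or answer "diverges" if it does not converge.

-2

L'(s) = 12(s - 5)(s + 1)(s + 2), so L'(-4) = -648.
Gradient descent moves in the -L' direction, i.e. s is increasing.
The nearest critical point in that direction is s = -2, where L'' = 84 > 0 (a local minimum). The iterate converges there.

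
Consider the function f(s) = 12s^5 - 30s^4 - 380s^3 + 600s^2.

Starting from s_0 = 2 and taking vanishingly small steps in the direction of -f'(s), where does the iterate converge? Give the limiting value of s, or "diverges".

f'(s) = 60s(s - 5)(s - 1)(s + 4), so f'(2) = -2160.
Gradient descent moves in the -f' direction, i.e. s is increasing.
The nearest critical point in that direction is s = 5, where f'' = 10800 > 0 (a local minimum). The iterate converges there.

5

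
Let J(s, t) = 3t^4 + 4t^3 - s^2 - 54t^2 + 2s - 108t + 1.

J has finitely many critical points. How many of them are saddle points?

2

J separates as a function of s plus a function of t, so ∇J=0 decouples.
∂J/∂s = -2(s - 1) = 0 at s ∈ {1}; ∂J/∂t = 12(t - 3)(t + 1)(t + 3) = 0 at t ∈ {-3, -1, 3}.
The Hessian is diagonal: diag(J_ss, J_tt). Second derivatives: J_ss(1)=-2; J_tt(-3)=144, J_tt(-1)=-96, J_tt(3)=288.
Saddle points occur where the two diagonal entries have opposite signs: (1, -3), (1, 3). Count: 2.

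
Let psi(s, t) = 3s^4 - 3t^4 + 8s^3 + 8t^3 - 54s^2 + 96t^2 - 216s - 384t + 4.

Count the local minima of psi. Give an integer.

2

psi separates as a function of s plus a function of t, so ∇psi=0 decouples.
∂psi/∂s = 12(s - 3)(s + 2)(s + 3) = 0 at s ∈ {-3, -2, 3}; ∂psi/∂t = -12(t - 4)(t - 2)(t + 4) = 0 at t ∈ {-4, 2, 4}.
The Hessian is diagonal: diag(psi_ss, psi_tt). Second derivatives: psi_ss(-3)=72, psi_ss(-2)=-60, psi_ss(3)=360; psi_tt(-4)=-576, psi_tt(2)=144, psi_tt(4)=-192.
Local minima occur where both diagonal entries positive: (-3, 2), (3, 2). Count: 2.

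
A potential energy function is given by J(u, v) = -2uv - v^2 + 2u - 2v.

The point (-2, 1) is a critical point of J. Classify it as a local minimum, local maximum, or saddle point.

The Hessian of J is constant: H = [[0, -2], [-2, -2]].
det(H) = 0·(-2) − (-2)² = -4.
Since det(H) < 0, H is indefinite and the critical point is a saddle point.

saddle point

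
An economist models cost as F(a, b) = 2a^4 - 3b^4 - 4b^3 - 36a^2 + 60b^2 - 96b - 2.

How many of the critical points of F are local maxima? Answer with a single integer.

F separates as a function of a plus a function of b, so ∇F=0 decouples.
∂F/∂a = 8a(a - 3)(a + 3) = 0 at a ∈ {-3, 0, 3}; ∂F/∂b = -12(b - 2)(b - 1)(b + 4) = 0 at b ∈ {-4, 1, 2}.
The Hessian is diagonal: diag(F_aa, F_bb). Second derivatives: F_aa(-3)=144, F_aa(0)=-72, F_aa(3)=144; F_bb(-4)=-360, F_bb(1)=60, F_bb(2)=-72.
Local maxima occur where both diagonal entries negative: (0, -4), (0, 2). Count: 2.

2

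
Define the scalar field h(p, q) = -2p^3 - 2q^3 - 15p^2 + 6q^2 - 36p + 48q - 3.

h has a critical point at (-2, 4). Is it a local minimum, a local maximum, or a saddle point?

The mixed partial ∂²h/∂p∂q is 0, so the Hessian at any point is diag(h_pp, h_qq) = diag(-6(2p + 5), 12(-q + 1)).
At (-2, 4): H = diag(-6, -36).
Both eigenvalues are negative, so H is negative definite: a local maximum.

local maximum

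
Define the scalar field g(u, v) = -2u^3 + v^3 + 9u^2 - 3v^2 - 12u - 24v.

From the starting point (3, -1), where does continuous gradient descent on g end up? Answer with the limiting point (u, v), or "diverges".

diverges

g is separable, so gradient descent decouples: u follows -∂g/∂u, v follows -∂g/∂v.
∂g/∂u = -6(u - 2)(u - 1); at u=3 this is -12, so u increases.
∂g/∂v = 3(v - 4)(v + 2); at v=-1 this is -15, so v increases.
The u-coordinate has no critical point in that direction and runs off to infinity.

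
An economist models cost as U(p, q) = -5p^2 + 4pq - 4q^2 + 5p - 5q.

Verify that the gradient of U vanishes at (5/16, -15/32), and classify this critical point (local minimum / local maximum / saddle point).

∇U = (-10p + 4q + 5, 4p - 8q - 5); substituting (5/16, -15/32) gives ∇U = (0, 0), so (5/16, -15/32) is indeed a critical point.
The Hessian of U is constant: H = [[-10, 4], [4, -8]].
det(H) = (-10)·(-8) − 4² = 64.
det(H) > 0 and tr(H) = -18 < 0, so H is negative definite and the point is a local maximum.

local maximum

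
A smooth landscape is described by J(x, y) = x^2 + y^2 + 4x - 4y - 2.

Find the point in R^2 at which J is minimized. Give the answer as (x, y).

(-2, 2)

J(x,y) separates as P(x) + Q(y) − 2, so its minimum is min P + min Q − 2.
P'(x) = 2x + 4 vanishes at x ∈ {-2}; Q'(y) = 2y - 4 vanishes at y ∈ {2}.
Local minima of P (where P''>0): P(-2)=-4. Local minima of Q: Q(2)=-4.
So the global minimum of J is P(-2) + Q(2) − 2 = -4 − 4 − 2 = -10, attained at (-2, 2).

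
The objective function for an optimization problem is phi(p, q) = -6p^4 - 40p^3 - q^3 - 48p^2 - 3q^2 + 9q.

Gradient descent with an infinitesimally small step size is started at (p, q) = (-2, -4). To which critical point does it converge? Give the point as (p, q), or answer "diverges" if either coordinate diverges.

(-1, -3)

phi is separable, so gradient descent decouples: p follows -∂phi/∂p, q follows -∂phi/∂q.
∂phi/∂p = -24p(p + 1)(p + 4); at p=-2 this is -96, so p increases.
∂phi/∂q = -3(q - 1)(q + 3); at q=-4 this is -15, so q increases.
p converges to its nearest critical value -1 (a local min of the p-part); q converges to -3. The iterate converges to (-1, -3).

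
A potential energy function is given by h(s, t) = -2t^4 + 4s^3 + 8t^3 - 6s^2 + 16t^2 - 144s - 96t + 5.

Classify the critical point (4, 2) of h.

local minimum

The mixed partial ∂²h/∂s∂t is 0, so the Hessian at any point is diag(h_ss, h_tt) = diag(12(2s - 1), 8(-3t^2 + 6t + 4)).
At (4, 2): H = diag(84, 32).
Both eigenvalues are positive, so H is positive definite: a local minimum.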